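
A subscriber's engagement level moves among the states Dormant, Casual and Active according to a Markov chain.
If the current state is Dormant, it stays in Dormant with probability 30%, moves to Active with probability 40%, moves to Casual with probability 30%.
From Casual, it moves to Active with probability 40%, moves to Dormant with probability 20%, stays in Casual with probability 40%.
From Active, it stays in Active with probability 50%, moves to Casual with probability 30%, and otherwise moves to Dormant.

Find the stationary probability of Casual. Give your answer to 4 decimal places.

0.3333

Let the stationary distribution be π with π = πP and π_1 + π_2 + π_3 = 1.
π_1 = 0.3·π_1 + 0.2·π_2 + 0.2·π_3
π_2 = 0.3·π_1 + 0.4·π_2 + 0.3·π_3
Solving with the normalization constraint gives π = (0.2222, 0.3333, 0.4444).
So the stationary probability of Casual is 0.3333.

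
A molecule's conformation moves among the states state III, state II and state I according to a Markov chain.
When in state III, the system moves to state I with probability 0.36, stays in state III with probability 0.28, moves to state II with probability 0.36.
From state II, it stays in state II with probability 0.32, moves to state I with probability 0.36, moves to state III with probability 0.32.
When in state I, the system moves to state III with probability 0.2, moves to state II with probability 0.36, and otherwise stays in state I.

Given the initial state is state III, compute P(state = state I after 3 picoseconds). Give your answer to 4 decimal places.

Propagate the distribution vector 3 picoseconds from state III.
After 0 picoseconds: (1.0000, 0.0000, 0.0000)
After 1 picosecond: (0.2800, 0.3600, 0.3600)
After 2 picoseconds: (0.2656, 0.3456, 0.3888)
After 3 picoseconds: (0.2627, 0.3462, 0.3911)
P(in state I after 3 picoseconds) = 0.3911

0.3911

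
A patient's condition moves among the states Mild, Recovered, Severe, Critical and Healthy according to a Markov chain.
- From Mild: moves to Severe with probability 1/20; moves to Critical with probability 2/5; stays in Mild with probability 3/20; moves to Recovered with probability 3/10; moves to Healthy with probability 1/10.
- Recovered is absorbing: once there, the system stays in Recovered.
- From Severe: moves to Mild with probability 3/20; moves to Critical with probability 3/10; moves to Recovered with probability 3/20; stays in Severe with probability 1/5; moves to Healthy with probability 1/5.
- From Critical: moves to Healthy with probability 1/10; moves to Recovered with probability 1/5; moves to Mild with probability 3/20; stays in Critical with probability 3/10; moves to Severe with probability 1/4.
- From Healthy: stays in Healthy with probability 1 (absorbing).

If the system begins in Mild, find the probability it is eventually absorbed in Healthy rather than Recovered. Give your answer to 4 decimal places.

0.3189

Let h(s) be the probability of absorption at Healthy starting from transient state s. Then h(Healthy) = 1 and h(Recovered) = 0. By first-step analysis:
h(Mild) = 0.15·h(Mild) + 0.3·0 + 0.05·h(Severe) + 0.4·h(Critical) + 0.1·1
h(Severe) = 0.15·h(Mild) + 0.15·0 + 0.2·h(Severe) + 0.3·h(Critical) + 0.2·1
h(Critical) = 0.15·h(Mild) + 0.2·0 + 0.25·h(Severe) + 0.3·h(Critical) + 0.1·1
Solving: h(Mild) = 0.3189, h(Severe) = 0.4492, h(Critical) = 0.3716.
Starting from Mild, the probability is 0.3189.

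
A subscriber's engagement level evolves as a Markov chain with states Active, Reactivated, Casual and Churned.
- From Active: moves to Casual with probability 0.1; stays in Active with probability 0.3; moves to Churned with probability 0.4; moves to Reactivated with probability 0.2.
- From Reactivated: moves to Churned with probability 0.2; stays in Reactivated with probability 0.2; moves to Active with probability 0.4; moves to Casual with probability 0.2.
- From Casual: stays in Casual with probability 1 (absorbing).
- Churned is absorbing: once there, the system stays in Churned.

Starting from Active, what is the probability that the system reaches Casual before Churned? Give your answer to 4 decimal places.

Let h(s) be the probability of absorption at Casual starting from transient state s. Then h(Casual) = 1 and h(Churned) = 0. By first-step analysis:
h(Active) = 0.3·h(Active) + 0.2·h(Reactivated) + 0.1·1 + 0.4·0
h(Reactivated) = 0.4·h(Active) + 0.2·h(Reactivated) + 0.2·1 + 0.2·0
Solving: h(Active) = 0.2500, h(Reactivated) = 0.3750.
Starting from Active, the probability is 0.2500.

0.2500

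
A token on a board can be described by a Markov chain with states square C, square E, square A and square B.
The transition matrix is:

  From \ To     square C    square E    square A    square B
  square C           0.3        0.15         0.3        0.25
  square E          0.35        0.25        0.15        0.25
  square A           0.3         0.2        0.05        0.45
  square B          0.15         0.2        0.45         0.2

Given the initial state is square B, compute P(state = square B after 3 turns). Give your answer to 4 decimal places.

0.2710

Propagate the distribution vector 3 turns from square B.
After 0 turns: (0.0000, 0.0000, 0.0000, 1.0000)
After 1 turn: (0.1500, 0.2000, 0.4500, 0.2000)
After 2 turns: (0.2800, 0.2025, 0.1875, 0.3300)
After 3 turns: (0.2606, 0.1961, 0.2723, 0.2710)
P(in square B after 3 turns) = 0.2710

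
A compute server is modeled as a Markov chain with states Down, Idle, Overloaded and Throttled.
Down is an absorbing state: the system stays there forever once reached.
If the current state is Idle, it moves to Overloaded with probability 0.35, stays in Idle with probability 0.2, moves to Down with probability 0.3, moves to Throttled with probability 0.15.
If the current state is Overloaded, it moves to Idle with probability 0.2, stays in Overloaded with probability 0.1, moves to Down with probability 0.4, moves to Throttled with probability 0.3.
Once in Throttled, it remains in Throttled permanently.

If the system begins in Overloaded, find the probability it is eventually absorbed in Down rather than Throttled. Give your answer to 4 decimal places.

0.5846

Let h(s) be the probability of absorption at Down starting from transient state s. Then h(Down) = 1 and h(Throttled) = 0. By first-step analysis:
h(Idle) = 0.3·1 + 0.2·h(Idle) + 0.35·h(Overloaded) + 0.15·0
h(Overloaded) = 0.4·1 + 0.2·h(Idle) + 0.1·h(Overloaded) + 0.3·0
Solving: h(Idle) = 0.6308, h(Overloaded) = 0.5846.
Starting from Overloaded, the probability is 0.5846.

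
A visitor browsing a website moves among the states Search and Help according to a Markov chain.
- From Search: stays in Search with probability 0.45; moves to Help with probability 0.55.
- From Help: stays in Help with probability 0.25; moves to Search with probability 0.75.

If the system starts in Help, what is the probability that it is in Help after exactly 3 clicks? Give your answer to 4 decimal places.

0.4075

Propagate the distribution vector 3 clicks from Help.
After 0 clicks: (0.0000, 1.0000)
After 1 click: (0.7500, 0.2500)
After 2 clicks: (0.5250, 0.4750)
After 3 clicks: (0.5925, 0.4075)
P(in Help after 3 clicks) = 0.4075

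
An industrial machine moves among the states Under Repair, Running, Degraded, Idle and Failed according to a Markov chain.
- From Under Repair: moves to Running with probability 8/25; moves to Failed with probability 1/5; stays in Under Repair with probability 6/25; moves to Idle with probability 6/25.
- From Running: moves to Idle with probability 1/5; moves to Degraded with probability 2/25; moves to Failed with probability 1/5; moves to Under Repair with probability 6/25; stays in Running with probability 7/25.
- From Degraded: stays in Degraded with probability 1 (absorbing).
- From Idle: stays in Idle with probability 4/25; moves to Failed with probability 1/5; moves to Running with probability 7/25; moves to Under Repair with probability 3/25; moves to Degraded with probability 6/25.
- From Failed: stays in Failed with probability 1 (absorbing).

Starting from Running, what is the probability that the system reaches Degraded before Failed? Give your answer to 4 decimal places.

0.3216

Let h(s) be the probability of absorption at Degraded starting from transient state s. Then h(Degraded) = 1 and h(Failed) = 0. By first-step analysis:
h(Under Repair) = 0.24·h(Under Repair) + 0.32·h(Running) + 0.24·h(Idle) + 0.2·0
h(Running) = 0.24·h(Under Repair) + 0.28·h(Running) + 0.08·1 + 0.2·h(Idle) + 0.2·0
h(Idle) = 0.12·h(Under Repair) + 0.28·h(Running) + 0.24·1 + 0.16·h(Idle) + 0.2·0
Solving: h(Under Repair) = 0.2718, h(Running) = 0.3216, h(Idle) = 0.4317.
Starting from Running, the probability is 0.3216.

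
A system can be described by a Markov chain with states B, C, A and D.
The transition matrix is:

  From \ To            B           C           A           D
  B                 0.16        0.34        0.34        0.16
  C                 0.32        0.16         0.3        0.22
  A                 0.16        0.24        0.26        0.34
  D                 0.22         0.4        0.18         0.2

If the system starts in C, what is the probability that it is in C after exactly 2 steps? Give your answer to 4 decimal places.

0.2944

Propagate the distribution vector 2 steps from C.
After 0 steps: (0.0000, 1.0000, 0.0000, 0.0000)
After 1 step: (0.3200, 0.1600, 0.3000, 0.2200)
After 2 steps: (0.1988, 0.2944, 0.2744, 0.2324)
P(in C after 2 steps) = 0.2944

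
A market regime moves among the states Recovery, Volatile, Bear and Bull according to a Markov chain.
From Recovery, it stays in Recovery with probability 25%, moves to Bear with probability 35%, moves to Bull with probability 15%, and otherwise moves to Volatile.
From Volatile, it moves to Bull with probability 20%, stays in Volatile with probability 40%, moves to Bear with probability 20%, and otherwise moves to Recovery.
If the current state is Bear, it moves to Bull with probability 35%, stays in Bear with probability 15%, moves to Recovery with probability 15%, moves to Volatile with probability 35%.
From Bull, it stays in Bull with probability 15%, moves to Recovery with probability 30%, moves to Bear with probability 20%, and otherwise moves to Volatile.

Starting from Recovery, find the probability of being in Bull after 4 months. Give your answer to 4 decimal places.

0.2114

Propagate the distribution vector 4 months from Recovery.
After 0 months: (1.0000, 0.0000, 0.0000, 0.0000)
After 1 month: (0.2500, 0.2500, 0.3500, 0.1500)
After 2 months: (0.2100, 0.3375, 0.2200, 0.2325)
After 3 months: (0.2228, 0.3459, 0.2205, 0.2109)
After 4 months: (0.2212, 0.3450, 0.2224, 0.2114)
P(in Bull after 4 months) = 0.2114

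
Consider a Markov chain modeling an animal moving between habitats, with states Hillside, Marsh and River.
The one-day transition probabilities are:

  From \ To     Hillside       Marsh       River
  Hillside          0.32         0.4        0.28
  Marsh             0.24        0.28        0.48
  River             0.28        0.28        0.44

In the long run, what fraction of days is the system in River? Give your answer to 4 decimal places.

Let the stationary distribution be π with π = πP and π_1 + π_2 + π_3 = 1.
π_1 = 0.32·π_1 + 0.24·π_2 + 0.28·π_3
π_2 = 0.4·π_1 + 0.28·π_2 + 0.28·π_3
Solving with the normalization constraint gives π = (0.2786, 0.3134, 0.4080).
So the stationary probability of River is 0.4080.

0.4080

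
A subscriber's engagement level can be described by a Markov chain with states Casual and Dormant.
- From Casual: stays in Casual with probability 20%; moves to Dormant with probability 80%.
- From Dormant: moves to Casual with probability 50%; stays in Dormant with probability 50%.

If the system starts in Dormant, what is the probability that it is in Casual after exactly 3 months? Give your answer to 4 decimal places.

Propagate the distribution vector 3 months from Dormant.
After 0 months: (0.0000, 1.0000)
After 1 month: (0.5000, 0.5000)
After 2 months: (0.3500, 0.6500)
After 3 months: (0.3950, 0.6050)
P(in Casual after 3 months) = 0.3950

0.3950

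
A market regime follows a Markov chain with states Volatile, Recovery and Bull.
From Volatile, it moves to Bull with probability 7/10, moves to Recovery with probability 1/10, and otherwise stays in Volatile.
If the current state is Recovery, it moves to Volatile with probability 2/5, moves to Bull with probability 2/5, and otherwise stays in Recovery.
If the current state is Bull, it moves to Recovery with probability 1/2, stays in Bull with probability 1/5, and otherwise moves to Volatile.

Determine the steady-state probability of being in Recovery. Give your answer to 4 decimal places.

0.2925

Let the stationary distribution be π with π = πP and π_1 + π_2 + π_3 = 1.
π_1 = 0.2·π_1 + 0.4·π_2 + 0.3·π_3
π_2 = 0.1·π_1 + 0.2·π_2 + 0.5·π_3
Solving with the normalization constraint gives π = (0.2993, 0.2925, 0.4082).
So the stationary probability of Recovery is 0.2925.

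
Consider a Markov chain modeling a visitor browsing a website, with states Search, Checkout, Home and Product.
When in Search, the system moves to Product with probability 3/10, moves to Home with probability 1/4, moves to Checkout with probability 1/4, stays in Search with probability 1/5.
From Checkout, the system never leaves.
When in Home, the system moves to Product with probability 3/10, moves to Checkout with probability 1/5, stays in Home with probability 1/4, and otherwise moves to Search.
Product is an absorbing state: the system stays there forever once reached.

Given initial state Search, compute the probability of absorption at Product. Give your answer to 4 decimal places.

Let h(s) be the probability of absorption at Product starting from transient state s. Then h(Product) = 1 and h(Checkout) = 0. By first-step analysis:
h(Search) = 0.2·h(Search) + 0.25·0 + 0.25·h(Home) + 0.3·1
h(Home) = 0.25·h(Search) + 0.2·0 + 0.25·h(Home) + 0.3·1
Solving: h(Search) = 0.5581, h(Home) = 0.5860.
Starting from Search, the probability is 0.5581.

0.5581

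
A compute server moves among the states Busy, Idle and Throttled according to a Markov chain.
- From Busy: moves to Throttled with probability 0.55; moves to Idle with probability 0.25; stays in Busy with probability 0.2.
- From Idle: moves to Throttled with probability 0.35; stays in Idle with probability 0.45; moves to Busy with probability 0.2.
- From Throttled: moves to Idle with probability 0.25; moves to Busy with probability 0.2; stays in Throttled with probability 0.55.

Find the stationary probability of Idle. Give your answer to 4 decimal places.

Let the stationary distribution be π with π = πP and π_1 + π_2 + π_3 = 1.
π_1 = 0.2·π_1 + 0.2·π_2 + 0.2·π_3
π_2 = 0.25·π_1 + 0.45·π_2 + 0.25·π_3
Solving with the normalization constraint gives π = (0.2000, 0.3125, 0.4875).
So the stationary probability of Idle is 0.3125.

0.3125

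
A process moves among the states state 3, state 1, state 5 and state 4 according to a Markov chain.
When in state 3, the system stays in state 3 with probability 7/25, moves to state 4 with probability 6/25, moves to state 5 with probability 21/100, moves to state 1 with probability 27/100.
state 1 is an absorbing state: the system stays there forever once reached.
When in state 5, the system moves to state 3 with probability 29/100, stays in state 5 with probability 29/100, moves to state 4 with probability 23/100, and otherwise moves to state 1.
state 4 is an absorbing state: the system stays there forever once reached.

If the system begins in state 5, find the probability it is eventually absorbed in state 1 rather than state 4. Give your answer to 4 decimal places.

Let h(s) be the probability of absorption at state 1 starting from transient state s. Then h(state 1) = 1 and h(state 4) = 0. By first-step analysis:
h(state 3) = 0.28·h(state 3) + 0.27·1 + 0.21·h(state 5) + 0.24·0
h(state 5) = 0.29·h(state 3) + 0.19·1 + 0.29·h(state 5) + 0.23·0
Solving: h(state 3) = 0.5143, h(state 5) = 0.4777.
Starting from state 5, the probability is 0.4777.

0.4777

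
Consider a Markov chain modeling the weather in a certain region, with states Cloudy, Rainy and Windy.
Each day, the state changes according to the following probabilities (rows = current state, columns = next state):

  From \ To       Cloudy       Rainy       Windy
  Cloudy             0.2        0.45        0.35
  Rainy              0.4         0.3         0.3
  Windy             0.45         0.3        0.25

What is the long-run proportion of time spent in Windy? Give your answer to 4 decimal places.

0.3022

Let the stationary distribution be π with π = πP and π_1 + π_2 + π_3 = 1.
π_1 = 0.2·π_1 + 0.4·π_2 + 0.45·π_3
π_2 = 0.45·π_1 + 0.3·π_2 + 0.3·π_3
Solving with the normalization constraint gives π = (0.3459, 0.3519, 0.3022).
So the stationary probability of Windy is 0.3022.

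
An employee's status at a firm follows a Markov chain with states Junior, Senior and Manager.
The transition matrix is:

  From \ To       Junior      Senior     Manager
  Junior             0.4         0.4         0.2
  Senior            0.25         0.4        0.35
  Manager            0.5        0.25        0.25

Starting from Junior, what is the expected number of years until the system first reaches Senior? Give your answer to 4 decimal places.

2.7143

Let t(s) be the expected number of years to first reach Senior from state s, with t(Senior) = 0. Conditioning on the first year:
t(Junior) = 1 + 0.4·t(Junior) + 0.2·t(Manager)
t(Manager) = 1 + 0.5·t(Junior) + 0.25·t(Manager)
Solving: t(Junior) = 2.7143, t(Manager) = 3.1429.
Expected years from Junior to Senior: 2.7143.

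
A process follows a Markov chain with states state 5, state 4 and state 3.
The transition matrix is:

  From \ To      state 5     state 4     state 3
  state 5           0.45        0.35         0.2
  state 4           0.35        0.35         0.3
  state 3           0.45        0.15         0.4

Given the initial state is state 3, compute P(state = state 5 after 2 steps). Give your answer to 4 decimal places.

Sum over the intermediate state after 1 step:
P = P(state 3→state 5)·P(state 5→state 5) + P(state 3→state 4)·P(state 4→state 5) + P(state 3→state 3)·P(state 3→state 5)
  = 0.45×0.45 + 0.15×0.35 + 0.4×0.45
  = 0.2025 + 0.0525 + 0.1800 = 0.4350

0.4350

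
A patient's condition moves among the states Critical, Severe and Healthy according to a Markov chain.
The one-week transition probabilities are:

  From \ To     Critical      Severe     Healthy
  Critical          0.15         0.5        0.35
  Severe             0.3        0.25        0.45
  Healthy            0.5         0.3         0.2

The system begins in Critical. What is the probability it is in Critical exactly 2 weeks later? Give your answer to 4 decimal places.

0.3475

Sum over the intermediate state after 1 week:
P = P(Critical→Critical)·P(Critical→Critical) + P(Critical→Severe)·P(Severe→Critical) + P(Critical→Healthy)·P(Healthy→Critical)
  = 0.15×0.15 + 0.5×0.3 + 0.35×0.5
  = 0.0225 + 0.1500 + 0.1750 = 0.3475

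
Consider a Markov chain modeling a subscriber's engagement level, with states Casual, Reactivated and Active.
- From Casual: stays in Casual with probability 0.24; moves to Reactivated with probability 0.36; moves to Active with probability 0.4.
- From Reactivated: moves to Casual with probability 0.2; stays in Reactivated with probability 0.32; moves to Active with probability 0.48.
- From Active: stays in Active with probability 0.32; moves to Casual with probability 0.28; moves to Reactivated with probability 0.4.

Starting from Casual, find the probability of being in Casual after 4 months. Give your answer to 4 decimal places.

0.2414

Propagate the distribution vector 4 months from Casual.
After 0 months: (1.0000, 0.0000, 0.0000)
After 1 month: (0.2400, 0.3600, 0.4000)
After 2 months: (0.2416, 0.3616, 0.3968)
After 3 months: (0.2414, 0.3614, 0.3972)
After 4 months: (0.2414, 0.3614, 0.3971)
P(in Casual after 4 months) = 0.2414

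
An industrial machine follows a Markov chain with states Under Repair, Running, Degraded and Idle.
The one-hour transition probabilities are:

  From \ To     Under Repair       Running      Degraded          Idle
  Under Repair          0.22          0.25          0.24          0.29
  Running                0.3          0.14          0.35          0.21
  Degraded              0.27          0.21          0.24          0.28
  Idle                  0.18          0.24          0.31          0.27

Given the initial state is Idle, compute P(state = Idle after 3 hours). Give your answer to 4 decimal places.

0.2652

Propagate the distribution vector 3 hours from Idle.
After 0 hours: (0.0000, 0.0000, 0.0000, 1.0000)
After 1 hour: (0.1800, 0.2400, 0.3100, 0.2700)
After 2 hours: (0.2439, 0.2085, 0.2853, 0.2623)
After 3 hours: (0.2405, 0.2130, 0.2813, 0.2652)
P(in Idle after 3 hours) = 0.2652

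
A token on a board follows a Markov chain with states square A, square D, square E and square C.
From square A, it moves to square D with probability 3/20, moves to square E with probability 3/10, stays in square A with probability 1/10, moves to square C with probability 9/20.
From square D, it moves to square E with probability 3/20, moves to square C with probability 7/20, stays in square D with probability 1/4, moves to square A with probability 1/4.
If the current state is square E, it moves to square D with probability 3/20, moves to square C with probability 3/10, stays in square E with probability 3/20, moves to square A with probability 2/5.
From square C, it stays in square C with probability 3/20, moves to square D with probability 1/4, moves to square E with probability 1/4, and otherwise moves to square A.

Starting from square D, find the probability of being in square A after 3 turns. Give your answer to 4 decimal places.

Propagate the distribution vector 3 turns from square D.
After 0 turns: (0.0000, 1.0000, 0.0000, 0.0000)
After 1 turn: (0.2500, 0.2500, 0.1500, 0.3500)
After 2 turns: (0.2700, 0.2100, 0.2225, 0.2975)
After 3 turns: (0.2726, 0.2008, 0.2203, 0.3064)
P(in square A after 3 turns) = 0.2726

0.2726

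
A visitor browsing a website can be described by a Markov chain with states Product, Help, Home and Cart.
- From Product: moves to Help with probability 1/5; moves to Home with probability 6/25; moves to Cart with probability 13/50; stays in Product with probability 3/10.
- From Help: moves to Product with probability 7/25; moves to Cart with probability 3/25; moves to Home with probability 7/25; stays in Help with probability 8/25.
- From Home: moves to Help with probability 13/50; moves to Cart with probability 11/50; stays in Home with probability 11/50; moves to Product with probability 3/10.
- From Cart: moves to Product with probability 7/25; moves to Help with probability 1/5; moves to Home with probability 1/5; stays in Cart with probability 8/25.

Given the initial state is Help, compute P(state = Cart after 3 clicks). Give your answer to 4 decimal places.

Propagate the distribution vector 3 clicks from Help.
After 0 clicks: (0.0000, 1.0000, 0.0000, 0.0000)
After 1 click: (0.2800, 0.3200, 0.2800, 0.1200)
After 2 clicks: (0.2912, 0.2552, 0.2424, 0.2112)
After 3 clicks: (0.2907, 0.2452, 0.2369, 0.2272)
P(in Cart after 3 clicks) = 0.2272

0.2272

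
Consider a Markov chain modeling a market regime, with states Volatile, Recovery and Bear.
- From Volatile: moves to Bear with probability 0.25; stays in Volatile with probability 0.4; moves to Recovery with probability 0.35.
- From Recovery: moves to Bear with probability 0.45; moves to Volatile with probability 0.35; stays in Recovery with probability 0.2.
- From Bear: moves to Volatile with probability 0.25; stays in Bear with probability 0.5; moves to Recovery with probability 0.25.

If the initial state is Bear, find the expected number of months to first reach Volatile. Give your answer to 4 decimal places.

Let t(s) be the expected number of months to first reach Volatile from state s, with t(Volatile) = 0. Conditioning on the first month:
t(Recovery) = 1 + 0.2·t(Recovery) + 0.45·t(Bear)
t(Bear) = 1 + 0.25·t(Recovery) + 0.5·t(Bear)
Solving: t(Recovery) = 3.3043, t(Bear) = 3.6522.
Expected months from Bear to Volatile: 3.6522.

3.6522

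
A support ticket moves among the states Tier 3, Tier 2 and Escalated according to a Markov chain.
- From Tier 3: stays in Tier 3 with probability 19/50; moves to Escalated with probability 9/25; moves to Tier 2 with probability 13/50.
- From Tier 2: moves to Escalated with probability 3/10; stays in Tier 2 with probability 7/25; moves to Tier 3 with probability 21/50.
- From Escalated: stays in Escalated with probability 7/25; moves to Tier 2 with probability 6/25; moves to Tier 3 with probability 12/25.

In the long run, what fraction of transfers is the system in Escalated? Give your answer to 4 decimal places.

0.3190

Let the stationary distribution be π with π = πP and π_1 + π_2 + π_3 = 1.
π_1 = 0.38·π_1 + 0.42·π_2 + 0.48·π_3
π_2 = 0.26·π_1 + 0.28·π_2 + 0.24·π_3
Solving with the normalization constraint gives π = (0.4222, 0.2588, 0.3190).
So the stationary probability of Escalated is 0.3190.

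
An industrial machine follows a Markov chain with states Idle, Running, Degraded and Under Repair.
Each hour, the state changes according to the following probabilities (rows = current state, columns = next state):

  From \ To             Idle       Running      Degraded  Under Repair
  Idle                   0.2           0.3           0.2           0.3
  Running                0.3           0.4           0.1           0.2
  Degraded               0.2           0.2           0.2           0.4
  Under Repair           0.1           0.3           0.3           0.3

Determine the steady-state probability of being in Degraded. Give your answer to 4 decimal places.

Let the stationary distribution be π with π = πP and π_1 + π_2 + π_3 + π_4 = 1.
π_1 = 0.2·π_1 + 0.3·π_2 + 0.2·π_3 + 0.1·π_4
π_2 = 0.3·π_1 + 0.4·π_2 + 0.2·π_3 + 0.3·π_4
π_3 = 0.2·π_1 + 0.1·π_2 + 0.2·π_3 + 0.3·π_4
Solving with the normalization constraint gives π = (0.2023, 0.3114, 0.1977, 0.2886).
So the stationary probability of Degraded is 0.1977.

0.1977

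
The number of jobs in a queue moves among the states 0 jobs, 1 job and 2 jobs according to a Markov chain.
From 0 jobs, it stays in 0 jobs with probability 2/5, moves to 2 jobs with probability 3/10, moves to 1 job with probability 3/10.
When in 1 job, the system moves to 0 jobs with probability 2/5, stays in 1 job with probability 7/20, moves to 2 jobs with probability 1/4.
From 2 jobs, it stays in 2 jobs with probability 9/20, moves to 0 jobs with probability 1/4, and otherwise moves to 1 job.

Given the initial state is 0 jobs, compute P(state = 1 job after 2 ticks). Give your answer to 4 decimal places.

Sum over the intermediate state after 1 tick:
P = P(0 jobs→0 jobs)·P(0 jobs→1 job) + P(0 jobs→1 job)·P(1 job→1 job) + P(0 jobs→2 jobs)·P(2 jobs→1 job)
  = 0.4×0.3 + 0.3×0.35 + 0.3×0.3
  = 0.1200 + 0.1050 + 0.0900 = 0.3150

0.3150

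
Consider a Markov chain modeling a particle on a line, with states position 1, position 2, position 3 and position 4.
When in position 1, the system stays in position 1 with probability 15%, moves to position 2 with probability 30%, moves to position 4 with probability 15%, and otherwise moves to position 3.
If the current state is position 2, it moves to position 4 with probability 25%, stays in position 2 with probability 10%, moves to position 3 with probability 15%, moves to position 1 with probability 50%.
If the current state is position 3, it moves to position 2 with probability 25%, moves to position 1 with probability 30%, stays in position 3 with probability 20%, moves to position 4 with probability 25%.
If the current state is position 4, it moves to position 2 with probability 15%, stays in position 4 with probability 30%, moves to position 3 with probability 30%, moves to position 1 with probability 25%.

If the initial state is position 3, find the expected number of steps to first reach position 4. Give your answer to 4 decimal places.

4.5474

Let t(s) be the expected number of steps to first reach position 4 from state s, with t(position 4) = 0. Conditioning on the first step:
t(position 1) = 1 + 0.15·t(position 1) + 0.3·t(position 2) + 0.4·t(position 3)
t(position 2) = 1 + 0.5·t(position 1) + 0.1·t(position 2) + 0.15·t(position 3)
t(position 3) = 1 + 0.3·t(position 1) + 0.25·t(position 2) + 0.2·t(position 3)
Solving: t(position 1) = 4.9459, t(position 2) = 4.6167, t(position 3) = 4.5474.
Expected steps from position 3 to position 4: 4.5474.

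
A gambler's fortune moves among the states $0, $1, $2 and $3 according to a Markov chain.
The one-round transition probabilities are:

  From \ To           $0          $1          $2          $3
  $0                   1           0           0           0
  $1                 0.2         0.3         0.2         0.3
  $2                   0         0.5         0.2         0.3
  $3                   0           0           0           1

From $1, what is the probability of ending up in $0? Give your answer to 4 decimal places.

Let h(s) be the probability of absorption at $0 starting from transient state s. Then h($0) = 1 and h($3) = 0. By first-step analysis:
h($1) = 0.2·1 + 0.3·h($1) + 0.2·h($2) + 0.3·0
h($2) = 0.5·h($1) + 0.2·h($2) + 0.3·0
Solving: h($1) = 0.3478, h($2) = 0.2174.
Starting from $1, the probability is 0.3478.

0.3478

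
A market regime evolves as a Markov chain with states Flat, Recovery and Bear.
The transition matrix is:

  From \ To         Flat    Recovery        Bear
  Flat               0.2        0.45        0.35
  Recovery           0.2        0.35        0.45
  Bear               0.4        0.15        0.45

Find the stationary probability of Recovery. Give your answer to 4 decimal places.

0.2941

Let the stationary distribution be π with π = πP and π_1 + π_2 + π_3 = 1.
π_1 = 0.2·π_1 + 0.2·π_2 + 0.4·π_3
π_2 = 0.45·π_1 + 0.35·π_2 + 0.15·π_3
Solving with the normalization constraint gives π = (0.2843, 0.2941, 0.4216).
So the stationary probability of Recovery is 0.2941.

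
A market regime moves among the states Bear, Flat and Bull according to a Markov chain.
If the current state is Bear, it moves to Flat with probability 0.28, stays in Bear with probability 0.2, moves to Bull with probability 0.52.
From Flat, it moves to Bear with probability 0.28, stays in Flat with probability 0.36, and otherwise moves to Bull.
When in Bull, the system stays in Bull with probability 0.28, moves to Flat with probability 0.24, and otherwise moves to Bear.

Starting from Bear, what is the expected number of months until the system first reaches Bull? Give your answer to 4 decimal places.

2.1218

Let t(s) be the expected number of months to first reach Bull from state s, with t(Bull) = 0. Conditioning on the first month:
t(Bear) = 1 + 0.2·t(Bear) + 0.28·t(Flat)
t(Flat) = 1 + 0.28·t(Bear) + 0.36·t(Flat)
Solving: t(Bear) = 2.1218, t(Flat) = 2.4908.
Expected months from Bear to Bull: 2.1218.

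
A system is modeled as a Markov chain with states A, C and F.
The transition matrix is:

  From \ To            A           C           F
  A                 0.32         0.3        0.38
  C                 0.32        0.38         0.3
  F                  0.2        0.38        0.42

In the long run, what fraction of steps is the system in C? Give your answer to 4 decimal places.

0.3579

Let the stationary distribution be π with π = πP and π_1 + π_2 + π_3 = 1.
π_1 = 0.32·π_1 + 0.32·π_2 + 0.2·π_3
π_2 = 0.3·π_1 + 0.38·π_2 + 0.38·π_3
Solving with the normalization constraint gives π = (0.2761, 0.3579, 0.3660).
So the stationary probability of C is 0.3579.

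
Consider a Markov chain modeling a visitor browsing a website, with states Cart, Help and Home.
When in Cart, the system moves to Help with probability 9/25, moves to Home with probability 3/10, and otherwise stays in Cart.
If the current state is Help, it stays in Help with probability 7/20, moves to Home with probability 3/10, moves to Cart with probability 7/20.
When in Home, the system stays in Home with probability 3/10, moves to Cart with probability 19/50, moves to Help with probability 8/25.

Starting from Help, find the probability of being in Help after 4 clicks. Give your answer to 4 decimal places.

0.3446

Propagate the distribution vector 4 clicks from Help.
After 0 clicks: (0.0000, 1.0000, 0.0000)
After 1 click: (0.3500, 0.3500, 0.3000)
After 2 clicks: (0.3555, 0.3445, 0.3000)
After 3 clicks: (0.3554, 0.3446, 0.3000)
After 4 clicks: (0.3554, 0.3446, 0.3000)
P(in Help after 4 clicks) = 0.3446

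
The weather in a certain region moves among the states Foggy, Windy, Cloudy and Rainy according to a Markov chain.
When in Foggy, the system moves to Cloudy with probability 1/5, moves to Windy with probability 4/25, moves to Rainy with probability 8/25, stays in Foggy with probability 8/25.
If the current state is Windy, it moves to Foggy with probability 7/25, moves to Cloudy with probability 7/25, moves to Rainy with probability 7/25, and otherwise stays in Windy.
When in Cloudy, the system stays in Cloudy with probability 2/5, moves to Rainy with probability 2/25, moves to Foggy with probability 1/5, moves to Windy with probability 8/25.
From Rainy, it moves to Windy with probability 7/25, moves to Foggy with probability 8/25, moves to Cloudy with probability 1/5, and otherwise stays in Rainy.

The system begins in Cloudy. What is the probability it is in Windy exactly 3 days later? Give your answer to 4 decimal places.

Propagate the distribution vector 3 days from Cloudy.
After 0 days: (0.0000, 0.0000, 1.0000, 0.0000)
After 1 day: (0.2000, 0.3200, 0.4000, 0.0800)
After 2 days: (0.2592, 0.2336, 0.3056, 0.2016)
After 3 days: (0.2740, 0.2331, 0.2798, 0.2131)
P(in Windy after 3 days) = 0.2331

0.2331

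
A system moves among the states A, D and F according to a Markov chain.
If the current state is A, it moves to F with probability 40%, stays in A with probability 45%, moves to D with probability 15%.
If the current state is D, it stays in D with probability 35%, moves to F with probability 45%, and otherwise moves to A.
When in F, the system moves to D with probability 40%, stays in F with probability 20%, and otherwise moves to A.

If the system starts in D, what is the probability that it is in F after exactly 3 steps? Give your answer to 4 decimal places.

Propagate the distribution vector 3 steps from D.
After 0 steps: (0.0000, 1.0000, 0.0000)
After 1 step: (0.2000, 0.3500, 0.4500)
After 2 steps: (0.3400, 0.3325, 0.3275)
After 3 steps: (0.3505, 0.2984, 0.3511)
P(in F after 3 steps) = 0.3511

0.3511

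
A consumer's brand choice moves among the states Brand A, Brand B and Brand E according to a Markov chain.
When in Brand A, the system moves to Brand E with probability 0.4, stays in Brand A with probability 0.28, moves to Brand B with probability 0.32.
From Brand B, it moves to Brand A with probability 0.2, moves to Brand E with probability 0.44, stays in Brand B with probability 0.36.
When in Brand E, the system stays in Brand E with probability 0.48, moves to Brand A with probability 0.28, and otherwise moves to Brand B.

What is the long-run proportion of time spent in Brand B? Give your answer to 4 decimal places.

0.2960

Let the stationary distribution be π with π = πP and π_1 + π_2 + π_3 = 1.
π_1 = 0.28·π_1 + 0.2·π_2 + 0.28·π_3
π_2 = 0.32·π_1 + 0.36·π_2 + 0.24·π_3
Solving with the normalization constraint gives π = (0.2563, 0.2960, 0.4477).
So the stationary probability of Brand B is 0.2960.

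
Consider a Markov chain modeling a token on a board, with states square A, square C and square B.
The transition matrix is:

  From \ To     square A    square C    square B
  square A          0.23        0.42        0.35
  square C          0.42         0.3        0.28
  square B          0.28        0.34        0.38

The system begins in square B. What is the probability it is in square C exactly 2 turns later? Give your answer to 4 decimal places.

Sum over the intermediate state after 1 turn:
P = P(square B→square A)·P(square A→square C) + P(square B→square C)·P(square C→square C) + P(square B→square B)·P(square B→square C)
  = 0.28×0.42 + 0.34×0.3 + 0.38×0.34
  = 0.1176 + 0.1020 + 0.1292 = 0.3488

0.3488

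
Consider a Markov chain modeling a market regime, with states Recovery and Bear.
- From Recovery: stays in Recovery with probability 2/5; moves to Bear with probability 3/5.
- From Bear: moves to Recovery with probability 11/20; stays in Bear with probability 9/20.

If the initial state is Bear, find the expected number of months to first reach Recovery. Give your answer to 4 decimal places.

Let t(s) be the expected number of months to first reach Recovery from state s, with t(Recovery) = 0. Conditioning on the first month:
t(Bear) = 1 + 0.45·t(Bear)
Solving: t(Bear) = 1.8182.
Expected months from Bear to Recovery: 1.8182.

1.8182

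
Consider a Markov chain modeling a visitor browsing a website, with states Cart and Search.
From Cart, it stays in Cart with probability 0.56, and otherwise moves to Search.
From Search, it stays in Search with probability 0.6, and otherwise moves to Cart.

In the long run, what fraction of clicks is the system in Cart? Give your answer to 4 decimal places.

0.4762

Let the stationary distribution be π with π = πP and π_1 + π_2 = 1.
π_1 = 0.56·π_1 + 0.4·π_2
Solving with the normalization constraint gives π = (0.4762, 0.5238).
So the stationary probability of Cart is 0.4762.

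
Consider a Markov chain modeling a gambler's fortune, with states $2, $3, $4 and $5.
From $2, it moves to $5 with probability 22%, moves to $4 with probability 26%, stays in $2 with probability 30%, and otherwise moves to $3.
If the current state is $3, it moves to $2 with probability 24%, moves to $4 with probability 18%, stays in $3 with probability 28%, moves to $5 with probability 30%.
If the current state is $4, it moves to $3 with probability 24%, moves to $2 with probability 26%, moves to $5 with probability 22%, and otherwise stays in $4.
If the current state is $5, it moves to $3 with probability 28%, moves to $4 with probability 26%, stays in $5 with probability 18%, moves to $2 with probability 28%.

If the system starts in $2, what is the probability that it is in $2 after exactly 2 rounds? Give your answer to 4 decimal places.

Propagate the distribution vector 2 rounds from $2.
After 0 rounds: (1.0000, 0.0000, 0.0000, 0.0000)
After 1 round: (0.3000, 0.2200, 0.2600, 0.2200)
After 2 rounds: (0.2720, 0.2516, 0.2476, 0.2288)
P(in $2 after 2 rounds) = 0.2720

0.2720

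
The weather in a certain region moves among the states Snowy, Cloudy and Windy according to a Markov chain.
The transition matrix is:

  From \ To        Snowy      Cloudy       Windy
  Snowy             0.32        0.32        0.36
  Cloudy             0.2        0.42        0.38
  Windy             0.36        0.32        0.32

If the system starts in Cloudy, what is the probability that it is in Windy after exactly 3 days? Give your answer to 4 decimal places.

0.3531

Propagate the distribution vector 3 days from Cloudy.
After 0 days: (0.0000, 1.0000, 0.0000)
After 1 day: (0.2000, 0.4200, 0.3800)
After 2 days: (0.2848, 0.3620, 0.3532)
After 3 days: (0.2907, 0.3562, 0.3531)
P(in Windy after 3 days) = 0.3531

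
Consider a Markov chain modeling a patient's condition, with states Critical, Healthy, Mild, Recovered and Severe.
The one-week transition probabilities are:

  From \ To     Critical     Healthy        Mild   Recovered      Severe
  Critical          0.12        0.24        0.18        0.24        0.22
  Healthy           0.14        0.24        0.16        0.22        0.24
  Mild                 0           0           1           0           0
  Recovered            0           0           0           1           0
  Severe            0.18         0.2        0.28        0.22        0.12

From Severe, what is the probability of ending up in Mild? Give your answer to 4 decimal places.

Let h(s) be the probability of absorption at Mild starting from transient state s. Then h(Mild) = 1 and h(Recovered) = 0. By first-step analysis:
h(Critical) = 0.12·h(Critical) + 0.24·h(Healthy) + 0.18·1 + 0.24·0 + 0.22·h(Severe)
h(Healthy) = 0.14·h(Critical) + 0.24·h(Healthy) + 0.16·1 + 0.22·0 + 0.24·h(Severe)
h(Severe) = 0.18·h(Critical) + 0.2·h(Healthy) + 0.28·1 + 0.22·0 + 0.12·h(Severe)
Solving: h(Critical) = 0.4584, h(Healthy) = 0.4579, h(Severe) = 0.5160.
Starting from Severe, the probability is 0.5160.

0.5160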